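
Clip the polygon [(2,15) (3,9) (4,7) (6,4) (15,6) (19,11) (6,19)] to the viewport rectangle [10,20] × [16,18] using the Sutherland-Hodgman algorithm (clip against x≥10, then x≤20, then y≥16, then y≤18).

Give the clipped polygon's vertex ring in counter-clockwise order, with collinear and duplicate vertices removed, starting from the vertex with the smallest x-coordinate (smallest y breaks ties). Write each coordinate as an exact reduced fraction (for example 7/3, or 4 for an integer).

Clipped polygon: [(10,16) (87/8,16) (10,215/13)]

1. After x ≥ 10: [(10,44/9) (15,6) (19,11) (10,215/13)]
2. After x ≤ 20: [(10,44/9) (15,6) (19,11) (10,215/13)]
3. After y ≥ 16: [(10,16) (87/8,16) (10,215/13)]
4. After y ≤ 18: [(10,16) (87/8,16) (10,215/13)]
5. Canonical ring: [(10,16) (87/8,16) (10,215/13)]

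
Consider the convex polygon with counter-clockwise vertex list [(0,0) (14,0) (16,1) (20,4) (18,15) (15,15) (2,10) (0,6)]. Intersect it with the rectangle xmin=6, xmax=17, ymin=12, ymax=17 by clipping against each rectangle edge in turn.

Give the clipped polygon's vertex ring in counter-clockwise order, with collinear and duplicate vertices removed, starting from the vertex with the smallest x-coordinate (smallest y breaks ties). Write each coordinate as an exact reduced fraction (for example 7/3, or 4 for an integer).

Clipped polygon: [(36/5,12) (17,12) (17,15) (15,15)]

1. After x ≥ 6: [(6,0) (14,0) (16,1) (20,4) (18,15) (15,15) (6,150/13)]
2. After x ≤ 17: [(6,0) (14,0) (16,1) (17,7/4) (17,15) (15,15) (6,150/13)]
3. After y ≥ 12: [(17,12) (17,15) (15,15) (36/5,12)]
4. After y ≤ 17: [(17,12) (17,15) (15,15) (36/5,12)]
5. Canonical ring: [(36/5,12) (17,12) (17,15) (15,15)]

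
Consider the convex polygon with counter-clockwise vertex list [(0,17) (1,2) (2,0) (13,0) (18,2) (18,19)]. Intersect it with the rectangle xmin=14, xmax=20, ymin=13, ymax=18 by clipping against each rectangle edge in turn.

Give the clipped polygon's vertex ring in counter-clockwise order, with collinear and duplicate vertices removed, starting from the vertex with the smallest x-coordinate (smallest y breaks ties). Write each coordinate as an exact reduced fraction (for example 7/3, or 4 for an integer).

1. After x ≥ 14: [(14,167/9) (14,2/5) (18,2) (18,19)]
2. After x ≤ 20: [(14,167/9) (14,2/5) (18,2) (18,19)]
3. After y ≥ 13: [(14,167/9) (14,13) (18,13) (18,19)]
4. After y ≤ 18: [(14,18) (14,13) (18,13) (18,18)]
5. Canonical ring: [(14,13) (18,13) (18,18) (14,18)]

Clipped polygon: [(14,13) (18,13) (18,18) (14,18)]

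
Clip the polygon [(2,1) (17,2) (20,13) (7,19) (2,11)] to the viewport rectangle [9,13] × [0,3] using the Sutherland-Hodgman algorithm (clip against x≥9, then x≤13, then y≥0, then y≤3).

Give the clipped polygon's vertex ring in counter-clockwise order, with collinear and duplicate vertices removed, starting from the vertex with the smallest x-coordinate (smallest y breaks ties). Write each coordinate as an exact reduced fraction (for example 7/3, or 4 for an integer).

Clipped polygon: [(9,22/15) (13,26/15) (13,3) (9,3)]

1. After x ≥ 9: [(9,22/15) (17,2) (20,13) (9,235/13)]
2. After x ≤ 13: [(9,22/15) (13,26/15) (13,211/13) (9,235/13)]
3. After y ≥ 0: [(9,22/15) (13,26/15) (13,211/13) (9,235/13)]
4. After y ≤ 3: [(9,3) (9,22/15) (13,26/15) (13,3)]
5. Canonical ring: [(9,22/15) (13,26/15) (13,3) (9,3)]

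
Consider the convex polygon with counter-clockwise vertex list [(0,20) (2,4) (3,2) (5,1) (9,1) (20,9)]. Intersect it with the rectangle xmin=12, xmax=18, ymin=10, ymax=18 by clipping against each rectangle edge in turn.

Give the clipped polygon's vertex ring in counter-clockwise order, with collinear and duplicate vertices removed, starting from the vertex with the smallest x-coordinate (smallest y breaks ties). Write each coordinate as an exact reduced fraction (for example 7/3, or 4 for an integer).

Clipped polygon: [(12,10) (18,10) (18,101/10) (12,67/5)]

1. After x ≥ 12: [(12,67/5) (12,35/11) (20,9)]
2. After x ≤ 18: [(18,101/10) (12,67/5) (12,35/11) (18,83/11)]
3. After y ≥ 10: [(18,10) (18,101/10) (12,67/5) (12,10)]
4. After y ≤ 18: [(18,10) (18,101/10) (12,67/5) (12,10)]
5. Canonical ring: [(12,10) (18,10) (18,101/10) (12,67/5)]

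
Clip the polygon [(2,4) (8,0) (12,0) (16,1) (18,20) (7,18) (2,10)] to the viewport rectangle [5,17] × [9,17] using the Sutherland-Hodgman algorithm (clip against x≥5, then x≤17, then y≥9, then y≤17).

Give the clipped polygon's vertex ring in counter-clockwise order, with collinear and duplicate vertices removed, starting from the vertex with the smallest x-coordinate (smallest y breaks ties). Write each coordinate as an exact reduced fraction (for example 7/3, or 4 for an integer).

Clipped polygon: [(5,9) (320/19,9) (17,21/2) (17,17) (51/8,17) (5,74/5)]

1. After x ≥ 5: [(5,2) (8,0) (12,0) (16,1) (18,20) (7,18) (5,74/5)]
2. After x ≤ 17: [(5,2) (8,0) (12,0) (16,1) (17,21/2) (17,218/11) (7,18) (5,74/5)]
3. After y ≥ 9: [(5,9) (320/19,9) (17,21/2) (17,218/11) (7,18) (5,74/5)]
4. After y ≤ 17: [(5,9) (320/19,9) (17,21/2) (17,17) (51/8,17) (5,74/5)]
5. Canonical ring: [(5,9) (320/19,9) (17,21/2) (17,17) (51/8,17) (5,74/5)]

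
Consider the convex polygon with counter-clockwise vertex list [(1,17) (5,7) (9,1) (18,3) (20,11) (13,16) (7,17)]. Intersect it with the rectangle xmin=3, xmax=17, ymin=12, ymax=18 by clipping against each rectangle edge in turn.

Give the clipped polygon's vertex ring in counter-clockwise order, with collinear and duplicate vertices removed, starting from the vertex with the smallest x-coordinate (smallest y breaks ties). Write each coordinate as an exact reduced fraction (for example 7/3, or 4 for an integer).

Clipped polygon: [(3,12) (17,12) (17,92/7) (13,16) (7,17) (3,17)]

1. After x ≥ 3: [(3,17) (3,12) (5,7) (9,1) (18,3) (20,11) (13,16) (7,17)]
2. After x ≤ 17: [(3,17) (3,12) (5,7) (9,1) (17,25/9) (17,92/7) (13,16) (7,17)]
3. After y ≥ 12: [(3,17) (3,12) (3,12) (17,12) (17,92/7) (13,16) (7,17)]
4. After y ≤ 18: [(3,17) (3,12) (3,12) (17,12) (17,92/7) (13,16) (7,17)]
5. Canonical ring: [(3,12) (17,12) (17,92/7) (13,16) (7,17) (3,17)]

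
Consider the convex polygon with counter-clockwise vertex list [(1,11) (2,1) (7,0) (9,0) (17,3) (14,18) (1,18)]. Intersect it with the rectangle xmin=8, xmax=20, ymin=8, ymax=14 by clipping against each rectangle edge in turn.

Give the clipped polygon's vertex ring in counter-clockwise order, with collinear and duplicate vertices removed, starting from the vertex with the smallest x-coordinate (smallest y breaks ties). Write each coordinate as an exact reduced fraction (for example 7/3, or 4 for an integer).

1. After x ≥ 8: [(8,0) (9,0) (17,3) (14,18) (8,18)]
2. After x ≤ 20: [(8,0) (9,0) (17,3) (14,18) (8,18)]
3. After y ≥ 8: [(8,8) (16,8) (14,18) (8,18)]
4. After y ≤ 14: [(8,14) (8,8) (16,8) (74/5,14)]
5. Canonical ring: [(8,8) (16,8) (74/5,14) (8,14)]

Clipped polygon: [(8,8) (16,8) (74/5,14) (8,14)]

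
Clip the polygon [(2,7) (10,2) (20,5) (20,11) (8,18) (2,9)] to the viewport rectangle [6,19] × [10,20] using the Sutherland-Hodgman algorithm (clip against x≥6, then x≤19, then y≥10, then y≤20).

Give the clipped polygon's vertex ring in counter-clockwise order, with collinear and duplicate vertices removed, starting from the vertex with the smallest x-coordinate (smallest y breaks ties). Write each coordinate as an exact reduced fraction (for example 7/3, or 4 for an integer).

Clipped polygon: [(6,10) (19,10) (19,139/12) (8,18) (6,15)]

1. After x ≥ 6: [(6,9/2) (10,2) (20,5) (20,11) (8,18) (6,15)]
2. After x ≤ 19: [(6,9/2) (10,2) (19,47/10) (19,139/12) (8,18) (6,15)]
3. After y ≥ 10: [(6,10) (19,10) (19,139/12) (8,18) (6,15)]
4. After y ≤ 20: [(6,10) (19,10) (19,139/12) (8,18) (6,15)]
5. Canonical ring: [(6,10) (19,10) (19,139/12) (8,18) (6,15)]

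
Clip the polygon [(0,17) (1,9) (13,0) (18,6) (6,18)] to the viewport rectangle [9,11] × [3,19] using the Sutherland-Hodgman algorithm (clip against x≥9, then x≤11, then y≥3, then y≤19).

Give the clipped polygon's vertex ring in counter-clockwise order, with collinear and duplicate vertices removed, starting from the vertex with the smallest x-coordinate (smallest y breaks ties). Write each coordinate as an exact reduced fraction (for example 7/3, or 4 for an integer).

1. After x ≥ 9: [(9,3) (13,0) (18,6) (9,15)]
2. After x ≤ 11: [(9,3) (11,3/2) (11,13) (9,15)]
3. After y ≥ 3: [(9,3) (9,3) (11,3) (11,13) (9,15)]
4. After y ≤ 19: [(9,3) (9,3) (11,3) (11,13) (9,15)]
5. Canonical ring: [(9,3) (11,3) (11,13) (9,15)]

Clipped polygon: [(9,3) (11,3) (11,13) (9,15)]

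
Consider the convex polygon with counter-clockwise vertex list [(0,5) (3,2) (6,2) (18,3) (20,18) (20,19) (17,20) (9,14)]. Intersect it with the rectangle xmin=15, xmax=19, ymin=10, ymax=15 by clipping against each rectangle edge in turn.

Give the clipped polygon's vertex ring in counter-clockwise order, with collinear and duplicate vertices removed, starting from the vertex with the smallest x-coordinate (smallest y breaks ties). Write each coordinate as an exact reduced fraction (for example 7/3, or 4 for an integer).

Clipped polygon: [(15,10) (284/15,10) (19,21/2) (19,15) (15,15)]

1. After x ≥ 15: [(15,11/4) (18,3) (20,18) (20,19) (17,20) (15,37/2)]
2. After x ≤ 19: [(15,11/4) (18,3) (19,21/2) (19,58/3) (17,20) (15,37/2)]
3. After y ≥ 10: [(15,10) (284/15,10) (19,21/2) (19,58/3) (17,20) (15,37/2)]
4. After y ≤ 15: [(15,15) (15,10) (284/15,10) (19,21/2) (19,15)]
5. Canonical ring: [(15,10) (284/15,10) (19,21/2) (19,15) (15,15)]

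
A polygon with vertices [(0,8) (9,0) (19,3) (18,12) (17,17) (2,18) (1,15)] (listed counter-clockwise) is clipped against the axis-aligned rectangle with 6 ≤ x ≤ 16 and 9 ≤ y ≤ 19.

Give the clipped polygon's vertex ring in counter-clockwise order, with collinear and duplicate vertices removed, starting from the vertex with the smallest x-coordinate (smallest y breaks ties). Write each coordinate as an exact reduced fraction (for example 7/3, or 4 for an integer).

1. After x ≥ 6: [(6,8/3) (9,0) (19,3) (18,12) (17,17) (6,266/15)]
2. After x ≤ 16: [(6,8/3) (9,0) (16,21/10) (16,256/15) (6,266/15)]
3. After y ≥ 9: [(6,9) (16,9) (16,256/15) (6,266/15)]
4. After y ≤ 19: [(6,9) (16,9) (16,256/15) (6,266/15)]
5. Canonical ring: [(6,9) (16,9) (16,256/15) (6,266/15)]

Clipped polygon: [(6,9) (16,9) (16,256/15) (6,266/15)]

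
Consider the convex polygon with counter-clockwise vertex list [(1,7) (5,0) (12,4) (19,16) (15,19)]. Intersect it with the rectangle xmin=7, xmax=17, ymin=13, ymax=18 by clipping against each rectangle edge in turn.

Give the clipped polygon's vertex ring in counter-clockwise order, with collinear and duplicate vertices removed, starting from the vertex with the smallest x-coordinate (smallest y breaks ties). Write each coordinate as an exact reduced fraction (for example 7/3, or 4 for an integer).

1. After x ≥ 7: [(7,85/7) (7,8/7) (12,4) (19,16) (15,19)]
2. After x ≤ 17: [(7,85/7) (7,8/7) (12,4) (17,88/7) (17,35/2) (15,19)]
3. After y ≥ 13: [(8,13) (17,13) (17,35/2) (15,19)]
4. After y ≤ 18: [(83/6,18) (8,13) (17,13) (17,35/2) (49/3,18)]
5. Canonical ring: [(8,13) (17,13) (17,35/2) (49/3,18) (83/6,18)]

Clipped polygon: [(8,13) (17,13) (17,35/2) (49/3,18) (83/6,18)]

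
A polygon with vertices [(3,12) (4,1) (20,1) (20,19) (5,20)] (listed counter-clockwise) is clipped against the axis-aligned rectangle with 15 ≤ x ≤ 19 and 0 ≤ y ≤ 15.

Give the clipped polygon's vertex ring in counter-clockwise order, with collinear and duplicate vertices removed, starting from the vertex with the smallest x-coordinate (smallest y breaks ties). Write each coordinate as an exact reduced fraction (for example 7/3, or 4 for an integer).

Clipped polygon: [(15,1) (19,1) (19,15) (15,15)]

1. After x ≥ 15: [(15,1) (20,1) (20,19) (15,58/3)]
2. After x ≤ 19: [(15,1) (19,1) (19,286/15) (15,58/3)]
3. After y ≥ 0: [(15,1) (19,1) (19,286/15) (15,58/3)]
4. After y ≤ 15: [(15,15) (15,1) (19,1) (19,15)]
5. Canonical ring: [(15,1) (19,1) (19,15) (15,15)]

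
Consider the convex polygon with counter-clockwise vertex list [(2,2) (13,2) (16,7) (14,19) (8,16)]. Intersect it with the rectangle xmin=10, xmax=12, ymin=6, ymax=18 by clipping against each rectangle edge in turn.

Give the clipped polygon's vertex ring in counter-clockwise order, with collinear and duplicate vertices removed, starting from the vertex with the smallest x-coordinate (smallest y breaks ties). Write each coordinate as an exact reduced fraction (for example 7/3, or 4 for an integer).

Clipped polygon: [(10,6) (12,6) (12,18) (10,17)]

1. After x ≥ 10: [(10,2) (13,2) (16,7) (14,19) (10,17)]
2. After x ≤ 12: [(10,2) (12,2) (12,18) (10,17)]
3. After y ≥ 6: [(10,6) (12,6) (12,18) (10,17)]
4. After y ≤ 18: [(10,6) (12,6) (12,18) (10,17)]
5. Canonical ring: [(10,6) (12,6) (12,18) (10,17)]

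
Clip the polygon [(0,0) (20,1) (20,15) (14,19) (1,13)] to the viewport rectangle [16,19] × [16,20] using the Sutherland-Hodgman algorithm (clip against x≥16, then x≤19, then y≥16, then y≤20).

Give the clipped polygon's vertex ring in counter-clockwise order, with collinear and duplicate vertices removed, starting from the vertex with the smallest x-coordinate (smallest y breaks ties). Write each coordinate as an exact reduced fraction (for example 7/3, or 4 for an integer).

Clipped polygon: [(16,16) (37/2,16) (16,53/3)]

1. After x ≥ 16: [(16,4/5) (20,1) (20,15) (16,53/3)]
2. After x ≤ 19: [(16,4/5) (19,19/20) (19,47/3) (16,53/3)]
3. After y ≥ 16: [(16,16) (37/2,16) (16,53/3)]
4. After y ≤ 20: [(16,16) (37/2,16) (16,53/3)]
5. Canonical ring: [(16,16) (37/2,16) (16,53/3)]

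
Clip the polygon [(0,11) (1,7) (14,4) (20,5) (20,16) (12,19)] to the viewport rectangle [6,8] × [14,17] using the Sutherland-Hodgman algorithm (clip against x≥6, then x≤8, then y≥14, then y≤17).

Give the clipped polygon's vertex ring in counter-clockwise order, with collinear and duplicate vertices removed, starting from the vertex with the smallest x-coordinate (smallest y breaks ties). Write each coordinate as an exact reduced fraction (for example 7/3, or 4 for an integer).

Clipped polygon: [(6,14) (8,14) (8,49/3) (6,15)]

1. After x ≥ 6: [(6,15) (6,76/13) (14,4) (20,5) (20,16) (12,19)]
2. After x ≤ 8: [(8,49/3) (6,15) (6,76/13) (8,70/13)]
3. After y ≥ 14: [(8,14) (8,49/3) (6,15) (6,14)]
4. After y ≤ 17: [(8,14) (8,49/3) (6,15) (6,14)]
5. Canonical ring: [(6,14) (8,14) (8,49/3) (6,15)]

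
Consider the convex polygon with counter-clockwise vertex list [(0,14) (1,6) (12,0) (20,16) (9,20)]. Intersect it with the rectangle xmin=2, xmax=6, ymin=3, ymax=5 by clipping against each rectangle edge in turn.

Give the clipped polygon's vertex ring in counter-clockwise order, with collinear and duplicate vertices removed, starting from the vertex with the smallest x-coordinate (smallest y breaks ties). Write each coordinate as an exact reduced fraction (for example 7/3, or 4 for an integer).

Clipped polygon: [(17/6,5) (6,36/11) (6,5)]

1. After x ≥ 2: [(2,46/3) (2,60/11) (12,0) (20,16) (9,20)]
2. After x ≤ 6: [(6,18) (2,46/3) (2,60/11) (6,36/11)]
3. After y ≥ 3: [(6,18) (2,46/3) (2,60/11) (6,36/11)]
4. After y ≤ 5: [(6,5) (17/6,5) (6,36/11)]
5. Canonical ring: [(17/6,5) (6,36/11) (6,5)]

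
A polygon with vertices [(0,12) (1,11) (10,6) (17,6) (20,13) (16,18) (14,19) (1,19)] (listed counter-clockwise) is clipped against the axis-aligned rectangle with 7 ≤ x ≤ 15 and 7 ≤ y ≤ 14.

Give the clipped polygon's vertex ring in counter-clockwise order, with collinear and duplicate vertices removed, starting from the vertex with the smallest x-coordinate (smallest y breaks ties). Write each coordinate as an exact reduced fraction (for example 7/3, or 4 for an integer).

1. After x ≥ 7: [(7,23/3) (10,6) (17,6) (20,13) (16,18) (14,19) (7,19)]
2. After x ≤ 15: [(7,23/3) (10,6) (15,6) (15,37/2) (14,19) (7,19)]
3. After y ≥ 7: [(7,23/3) (41/5,7) (15,7) (15,37/2) (14,19) (7,19)]
4. After y ≤ 14: [(7,14) (7,23/3) (41/5,7) (15,7) (15,14)]
5. Canonical ring: [(7,23/3) (41/5,7) (15,7) (15,14) (7,14)]

Clipped polygon: [(7,23/3) (41/5,7) (15,7) (15,14) (7,14)]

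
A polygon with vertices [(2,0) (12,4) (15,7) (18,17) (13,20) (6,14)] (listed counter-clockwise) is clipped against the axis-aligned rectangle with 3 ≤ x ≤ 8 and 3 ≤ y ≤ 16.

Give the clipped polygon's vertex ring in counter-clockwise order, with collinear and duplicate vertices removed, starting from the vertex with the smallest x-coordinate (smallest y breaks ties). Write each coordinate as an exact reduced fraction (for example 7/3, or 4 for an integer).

Clipped polygon: [(3,3) (8,3) (8,110/7) (6,14) (3,7/2)]

1. After x ≥ 3: [(3,7/2) (3,2/5) (12,4) (15,7) (18,17) (13,20) (6,14)]
2. After x ≤ 8: [(3,7/2) (3,2/5) (8,12/5) (8,110/7) (6,14)]
3. After y ≥ 3: [(3,7/2) (3,3) (8,3) (8,110/7) (6,14)]
4. After y ≤ 16: [(3,7/2) (3,3) (8,3) (8,110/7) (6,14)]
5. Canonical ring: [(3,3) (8,3) (8,110/7) (6,14) (3,7/2)]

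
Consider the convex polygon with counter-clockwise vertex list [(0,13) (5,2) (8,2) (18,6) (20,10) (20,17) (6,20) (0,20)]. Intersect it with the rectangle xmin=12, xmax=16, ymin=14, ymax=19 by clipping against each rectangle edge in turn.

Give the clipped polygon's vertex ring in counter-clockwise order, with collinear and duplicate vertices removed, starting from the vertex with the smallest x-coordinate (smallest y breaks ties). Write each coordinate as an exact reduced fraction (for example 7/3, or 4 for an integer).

Clipped polygon: [(12,14) (16,14) (16,125/7) (12,131/7)]

1. After x ≥ 12: [(12,18/5) (18,6) (20,10) (20,17) (12,131/7)]
2. After x ≤ 16: [(12,18/5) (16,26/5) (16,125/7) (12,131/7)]
3. After y ≥ 14: [(12,14) (16,14) (16,125/7) (12,131/7)]
4. After y ≤ 19: [(12,14) (16,14) (16,125/7) (12,131/7)]
5. Canonical ring: [(12,14) (16,14) (16,125/7) (12,131/7)]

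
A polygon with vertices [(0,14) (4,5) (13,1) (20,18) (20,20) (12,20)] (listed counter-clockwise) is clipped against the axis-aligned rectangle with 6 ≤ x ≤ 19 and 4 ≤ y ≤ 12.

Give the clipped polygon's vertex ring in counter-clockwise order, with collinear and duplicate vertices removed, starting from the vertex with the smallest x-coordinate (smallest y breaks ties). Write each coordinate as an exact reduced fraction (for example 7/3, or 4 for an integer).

Clipped polygon: [(6,37/9) (25/4,4) (242/17,4) (298/17,12) (6,12)]

1. After x ≥ 6: [(6,17) (6,37/9) (13,1) (20,18) (20,20) (12,20)]
2. After x ≤ 19: [(6,17) (6,37/9) (13,1) (19,109/7) (19,20) (12,20)]
3. After y ≥ 4: [(6,17) (6,37/9) (25/4,4) (242/17,4) (19,109/7) (19,20) (12,20)]
4. After y ≤ 12: [(6,12) (6,37/9) (25/4,4) (242/17,4) (298/17,12)]
5. Canonical ring: [(6,37/9) (25/4,4) (242/17,4) (298/17,12) (6,12)]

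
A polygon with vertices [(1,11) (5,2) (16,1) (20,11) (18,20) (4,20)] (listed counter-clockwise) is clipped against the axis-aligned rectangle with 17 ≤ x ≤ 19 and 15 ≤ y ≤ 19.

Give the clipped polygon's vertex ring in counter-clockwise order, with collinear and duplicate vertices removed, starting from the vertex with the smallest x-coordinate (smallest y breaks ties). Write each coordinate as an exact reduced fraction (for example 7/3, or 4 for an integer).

1. After x ≥ 17: [(17,7/2) (20,11) (18,20) (17,20)]
2. After x ≤ 19: [(17,7/2) (19,17/2) (19,31/2) (18,20) (17,20)]
3. After y ≥ 15: [(17,15) (19,15) (19,31/2) (18,20) (17,20)]
4. After y ≤ 19: [(17,19) (17,15) (19,15) (19,31/2) (164/9,19)]
5. Canonical ring: [(17,15) (19,15) (19,31/2) (164/9,19) (17,19)]

Clipped polygon: [(17,15) (19,15) (19,31/2) (164/9,19) (17,19)]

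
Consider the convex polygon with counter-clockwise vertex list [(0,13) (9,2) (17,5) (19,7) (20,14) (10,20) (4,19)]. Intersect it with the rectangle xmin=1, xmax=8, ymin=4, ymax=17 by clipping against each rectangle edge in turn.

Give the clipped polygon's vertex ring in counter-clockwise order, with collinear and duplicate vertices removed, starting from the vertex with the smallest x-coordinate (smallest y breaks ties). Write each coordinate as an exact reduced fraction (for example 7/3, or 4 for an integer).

Clipped polygon: [(1,106/9) (81/11,4) (8,4) (8,17) (8/3,17) (1,29/2)]

1. After x ≥ 1: [(1,29/2) (1,106/9) (9,2) (17,5) (19,7) (20,14) (10,20) (4,19)]
2. After x ≤ 8: [(1,29/2) (1,106/9) (8,29/9) (8,59/3) (4,19)]
3. After y ≥ 4: [(1,29/2) (1,106/9) (81/11,4) (8,4) (8,59/3) (4,19)]
4. After y ≤ 17: [(8/3,17) (1,29/2) (1,106/9) (81/11,4) (8,4) (8,17)]
5. Canonical ring: [(1,106/9) (81/11,4) (8,4) (8,17) (8/3,17) (1,29/2)]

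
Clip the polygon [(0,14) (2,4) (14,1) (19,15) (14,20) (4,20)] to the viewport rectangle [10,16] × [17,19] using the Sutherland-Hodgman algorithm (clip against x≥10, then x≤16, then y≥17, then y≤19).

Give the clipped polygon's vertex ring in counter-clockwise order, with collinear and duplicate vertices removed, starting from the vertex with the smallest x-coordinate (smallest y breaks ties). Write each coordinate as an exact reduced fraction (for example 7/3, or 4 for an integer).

Clipped polygon: [(10,17) (16,17) (16,18) (15,19) (10,19)]

1. After x ≥ 10: [(10,2) (14,1) (19,15) (14,20) (10,20)]
2. After x ≤ 16: [(10,2) (14,1) (16,33/5) (16,18) (14,20) (10,20)]
3. After y ≥ 17: [(10,17) (16,17) (16,18) (14,20) (10,20)]
4. After y ≤ 19: [(10,19) (10,17) (16,17) (16,18) (15,19)]
5. Canonical ring: [(10,17) (16,17) (16,18) (15,19) (10,19)]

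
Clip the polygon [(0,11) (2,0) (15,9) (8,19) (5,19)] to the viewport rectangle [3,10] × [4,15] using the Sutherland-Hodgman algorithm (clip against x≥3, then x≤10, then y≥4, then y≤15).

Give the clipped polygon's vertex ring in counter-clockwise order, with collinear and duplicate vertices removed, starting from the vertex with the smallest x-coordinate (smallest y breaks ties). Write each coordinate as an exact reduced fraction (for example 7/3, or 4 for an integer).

Clipped polygon: [(3,4) (70/9,4) (10,72/13) (10,15) (3,15)]

1. After x ≥ 3: [(3,79/5) (3,9/13) (15,9) (8,19) (5,19)]
2. After x ≤ 10: [(3,79/5) (3,9/13) (10,72/13) (10,113/7) (8,19) (5,19)]
3. After y ≥ 4: [(3,79/5) (3,4) (70/9,4) (10,72/13) (10,113/7) (8,19) (5,19)]
4. After y ≤ 15: [(3,15) (3,4) (70/9,4) (10,72/13) (10,15)]
5. Canonical ring: [(3,4) (70/9,4) (10,72/13) (10,15) (3,15)]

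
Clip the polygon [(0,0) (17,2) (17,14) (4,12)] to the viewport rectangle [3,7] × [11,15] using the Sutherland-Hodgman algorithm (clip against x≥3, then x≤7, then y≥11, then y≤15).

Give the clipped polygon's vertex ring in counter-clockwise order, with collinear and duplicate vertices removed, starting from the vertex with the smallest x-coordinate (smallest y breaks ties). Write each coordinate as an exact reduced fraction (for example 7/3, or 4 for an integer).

Clipped polygon: [(11/3,11) (7,11) (7,162/13) (4,12)]

1. After x ≥ 3: [(3,9) (3,6/17) (17,2) (17,14) (4,12)]
2. After x ≤ 7: [(3,9) (3,6/17) (7,14/17) (7,162/13) (4,12)]
3. After y ≥ 11: [(11/3,11) (7,11) (7,162/13) (4,12)]
4. After y ≤ 15: [(11/3,11) (7,11) (7,162/13) (4,12)]
5. Canonical ring: [(11/3,11) (7,11) (7,162/13) (4,12)]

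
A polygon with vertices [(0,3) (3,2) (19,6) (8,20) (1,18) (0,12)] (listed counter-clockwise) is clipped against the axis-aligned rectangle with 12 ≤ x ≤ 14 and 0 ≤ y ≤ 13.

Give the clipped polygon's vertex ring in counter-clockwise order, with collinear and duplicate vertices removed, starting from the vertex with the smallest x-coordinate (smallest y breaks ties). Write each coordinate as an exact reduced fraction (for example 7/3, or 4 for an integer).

1. After x ≥ 12: [(12,17/4) (19,6) (12,164/11)]
2. After x ≤ 14: [(12,17/4) (14,19/4) (14,136/11) (12,164/11)]
3. After y ≥ 0: [(12,17/4) (14,19/4) (14,136/11) (12,164/11)]
4. After y ≤ 13: [(12,13) (12,17/4) (14,19/4) (14,136/11) (27/2,13)]
5. Canonical ring: [(12,17/4) (14,19/4) (14,136/11) (27/2,13) (12,13)]

Clipped polygon: [(12,17/4) (14,19/4) (14,136/11) (27/2,13) (12,13)]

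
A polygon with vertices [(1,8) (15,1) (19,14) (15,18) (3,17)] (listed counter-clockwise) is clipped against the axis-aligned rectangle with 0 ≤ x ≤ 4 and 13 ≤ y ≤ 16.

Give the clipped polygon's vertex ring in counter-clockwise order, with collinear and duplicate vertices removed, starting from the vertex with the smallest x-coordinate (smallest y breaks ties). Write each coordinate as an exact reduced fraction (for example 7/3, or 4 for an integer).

1. After x ≥ 0: [(1,8) (15,1) (19,14) (15,18) (3,17)]
2. After x ≤ 4: [(1,8) (4,13/2) (4,205/12) (3,17)]
3. After y ≥ 13: [(19/9,13) (4,13) (4,205/12) (3,17)]
4. After y ≤ 16: [(25/9,16) (19/9,13) (4,13) (4,16)]
5. Canonical ring: [(19/9,13) (4,13) (4,16) (25/9,16)]

Clipped polygon: [(19/9,13) (4,13) (4,16) (25/9,16)]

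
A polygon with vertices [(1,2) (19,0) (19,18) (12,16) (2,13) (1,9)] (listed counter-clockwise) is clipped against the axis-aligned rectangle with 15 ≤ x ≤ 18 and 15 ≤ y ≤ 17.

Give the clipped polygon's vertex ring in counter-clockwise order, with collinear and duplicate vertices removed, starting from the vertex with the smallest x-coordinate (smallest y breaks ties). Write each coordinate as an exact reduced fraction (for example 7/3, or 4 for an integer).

Clipped polygon: [(15,15) (18,15) (18,17) (31/2,17) (15,118/7)]

1. After x ≥ 15: [(15,4/9) (19,0) (19,18) (15,118/7)]
2. After x ≤ 18: [(15,4/9) (18,1/9) (18,124/7) (15,118/7)]
3. After y ≥ 15: [(15,15) (18,15) (18,124/7) (15,118/7)]
4. After y ≤ 17: [(15,15) (18,15) (18,17) (31/2,17) (15,118/7)]
5. Canonical ring: [(15,15) (18,15) (18,17) (31/2,17) (15,118/7)]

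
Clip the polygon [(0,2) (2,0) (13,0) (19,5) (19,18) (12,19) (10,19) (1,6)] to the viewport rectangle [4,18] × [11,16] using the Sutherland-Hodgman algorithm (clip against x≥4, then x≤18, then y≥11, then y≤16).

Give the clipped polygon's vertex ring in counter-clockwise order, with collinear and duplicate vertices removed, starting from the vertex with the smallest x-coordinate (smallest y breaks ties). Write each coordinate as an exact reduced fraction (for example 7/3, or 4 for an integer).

Clipped polygon: [(58/13,11) (18,11) (18,16) (103/13,16)]

1. After x ≥ 4: [(4,0) (13,0) (19,5) (19,18) (12,19) (10,19) (4,31/3)]
2. After x ≤ 18: [(4,0) (13,0) (18,25/6) (18,127/7) (12,19) (10,19) (4,31/3)]
3. After y ≥ 11: [(18,11) (18,127/7) (12,19) (10,19) (58/13,11)]
4. After y ≤ 16: [(18,11) (18,16) (103/13,16) (58/13,11)]
5. Canonical ring: [(58/13,11) (18,11) (18,16) (103/13,16)]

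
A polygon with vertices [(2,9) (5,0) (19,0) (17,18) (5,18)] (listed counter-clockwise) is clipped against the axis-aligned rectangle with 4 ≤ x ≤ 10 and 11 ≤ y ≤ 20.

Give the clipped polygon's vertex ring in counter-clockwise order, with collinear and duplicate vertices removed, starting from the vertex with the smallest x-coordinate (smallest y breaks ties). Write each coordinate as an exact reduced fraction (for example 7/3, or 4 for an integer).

Clipped polygon: [(4,11) (10,11) (10,18) (5,18) (4,15)]

1. After x ≥ 4: [(4,15) (4,3) (5,0) (19,0) (17,18) (5,18)]
2. After x ≤ 10: [(4,15) (4,3) (5,0) (10,0) (10,18) (5,18)]
3. After y ≥ 11: [(4,15) (4,11) (10,11) (10,18) (5,18)]
4. After y ≤ 20: [(4,15) (4,11) (10,11) (10,18) (5,18)]
5. Canonical ring: [(4,11) (10,11) (10,18) (5,18) (4,15)]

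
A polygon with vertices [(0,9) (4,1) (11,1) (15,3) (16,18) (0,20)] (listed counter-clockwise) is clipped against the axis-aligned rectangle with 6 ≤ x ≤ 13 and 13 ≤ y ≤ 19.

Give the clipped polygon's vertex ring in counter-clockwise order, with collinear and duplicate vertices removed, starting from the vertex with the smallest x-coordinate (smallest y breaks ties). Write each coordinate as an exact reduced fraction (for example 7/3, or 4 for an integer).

1. After x ≥ 6: [(6,1) (11,1) (15,3) (16,18) (6,77/4)]
2. After x ≤ 13: [(6,1) (11,1) (13,2) (13,147/8) (6,77/4)]
3. After y ≥ 13: [(6,13) (13,13) (13,147/8) (6,77/4)]
4. After y ≤ 19: [(6,19) (6,13) (13,13) (13,147/8) (8,19)]
5. Canonical ring: [(6,13) (13,13) (13,147/8) (8,19) (6,19)]

Clipped polygon: [(6,13) (13,13) (13,147/8) (8,19) (6,19)]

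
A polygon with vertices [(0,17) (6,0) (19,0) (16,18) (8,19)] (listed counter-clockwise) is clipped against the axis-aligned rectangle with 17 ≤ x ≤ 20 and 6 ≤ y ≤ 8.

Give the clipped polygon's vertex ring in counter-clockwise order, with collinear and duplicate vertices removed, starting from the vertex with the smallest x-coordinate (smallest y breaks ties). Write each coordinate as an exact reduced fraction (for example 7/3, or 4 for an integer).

Clipped polygon: [(17,6) (18,6) (53/3,8) (17,8)]

1. After x ≥ 17: [(17,0) (19,0) (17,12)]
2. After x ≤ 20: [(17,0) (19,0) (17,12)]
3. After y ≥ 6: [(17,6) (18,6) (17,12)]
4. After y ≤ 8: [(17,8) (17,6) (18,6) (53/3,8)]
5. Canonical ring: [(17,6) (18,6) (53/3,8) (17,8)]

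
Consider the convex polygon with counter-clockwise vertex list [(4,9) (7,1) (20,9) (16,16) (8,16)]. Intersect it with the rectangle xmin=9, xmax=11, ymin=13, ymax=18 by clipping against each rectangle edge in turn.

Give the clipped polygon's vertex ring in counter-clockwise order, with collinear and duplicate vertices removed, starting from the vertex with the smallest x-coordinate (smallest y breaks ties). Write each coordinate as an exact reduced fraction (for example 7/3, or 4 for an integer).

1. After x ≥ 9: [(9,29/13) (20,9) (16,16) (9,16)]
2. After x ≤ 11: [(9,29/13) (11,45/13) (11,16) (9,16)]
3. After y ≥ 13: [(9,13) (11,13) (11,16) (9,16)]
4. After y ≤ 18: [(9,13) (11,13) (11,16) (9,16)]
5. Canonical ring: [(9,13) (11,13) (11,16) (9,16)]

Clipped polygon: [(9,13) (11,13) (11,16) (9,16)]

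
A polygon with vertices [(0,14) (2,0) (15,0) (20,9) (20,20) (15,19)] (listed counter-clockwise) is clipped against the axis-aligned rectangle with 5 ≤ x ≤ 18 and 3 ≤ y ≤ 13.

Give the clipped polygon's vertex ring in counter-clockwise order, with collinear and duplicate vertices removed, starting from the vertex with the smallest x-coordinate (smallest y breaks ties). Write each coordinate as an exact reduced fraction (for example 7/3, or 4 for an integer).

1. After x ≥ 5: [(5,47/3) (5,0) (15,0) (20,9) (20,20) (15,19)]
2. After x ≤ 18: [(5,47/3) (5,0) (15,0) (18,27/5) (18,98/5) (15,19)]
3. After y ≥ 3: [(5,47/3) (5,3) (50/3,3) (18,27/5) (18,98/5) (15,19)]
4. After y ≤ 13: [(5,13) (5,3) (50/3,3) (18,27/5) (18,13)]
5. Canonical ring: [(5,3) (50/3,3) (18,27/5) (18,13) (5,13)]

Clipped polygon: [(5,3) (50/3,3) (18,27/5) (18,13) (5,13)]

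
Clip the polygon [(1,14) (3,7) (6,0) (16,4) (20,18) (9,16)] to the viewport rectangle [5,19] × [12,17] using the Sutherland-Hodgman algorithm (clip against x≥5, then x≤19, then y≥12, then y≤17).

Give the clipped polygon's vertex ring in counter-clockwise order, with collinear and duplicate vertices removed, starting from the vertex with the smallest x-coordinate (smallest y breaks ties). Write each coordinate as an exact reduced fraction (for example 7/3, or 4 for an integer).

1. After x ≥ 5: [(5,15) (5,7/3) (6,0) (16,4) (20,18) (9,16)]
2. After x ≤ 19: [(5,15) (5,7/3) (6,0) (16,4) (19,29/2) (19,196/11) (9,16)]
3. After y ≥ 12: [(5,15) (5,12) (128/7,12) (19,29/2) (19,196/11) (9,16)]
4. After y ≤ 17: [(5,15) (5,12) (128/7,12) (19,29/2) (19,17) (29/2,17) (9,16)]
5. Canonical ring: [(5,12) (128/7,12) (19,29/2) (19,17) (29/2,17) (9,16) (5,15)]

Clipped polygon: [(5,12) (128/7,12) (19,29/2) (19,17) (29/2,17) (9,16) (5,15)]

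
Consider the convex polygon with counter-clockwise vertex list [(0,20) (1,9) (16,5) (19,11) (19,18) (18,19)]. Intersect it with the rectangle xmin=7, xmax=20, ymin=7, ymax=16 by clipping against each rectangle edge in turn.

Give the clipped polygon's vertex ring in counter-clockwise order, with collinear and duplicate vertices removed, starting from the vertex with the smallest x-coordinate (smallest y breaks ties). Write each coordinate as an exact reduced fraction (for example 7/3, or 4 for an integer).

1. After x ≥ 7: [(7,353/18) (7,37/5) (16,5) (19,11) (19,18) (18,19)]
2. After x ≤ 20: [(7,353/18) (7,37/5) (16,5) (19,11) (19,18) (18,19)]
3. After y ≥ 7: [(7,353/18) (7,37/5) (17/2,7) (17,7) (19,11) (19,18) (18,19)]
4. After y ≤ 16: [(7,16) (7,37/5) (17/2,7) (17,7) (19,11) (19,16)]
5. Canonical ring: [(7,37/5) (17/2,7) (17,7) (19,11) (19,16) (7,16)]

Clipped polygon: [(7,37/5) (17/2,7) (17,7) (19,11) (19,16) (7,16)]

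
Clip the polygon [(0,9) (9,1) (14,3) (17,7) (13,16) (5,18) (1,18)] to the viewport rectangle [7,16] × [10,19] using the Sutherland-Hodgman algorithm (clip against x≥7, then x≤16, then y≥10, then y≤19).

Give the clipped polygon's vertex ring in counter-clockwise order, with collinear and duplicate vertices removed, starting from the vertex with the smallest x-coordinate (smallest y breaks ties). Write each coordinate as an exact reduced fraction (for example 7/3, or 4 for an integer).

Clipped polygon: [(7,10) (47/3,10) (13,16) (7,35/2)]

1. After x ≥ 7: [(7,25/9) (9,1) (14,3) (17,7) (13,16) (7,35/2)]
2. After x ≤ 16: [(7,25/9) (9,1) (14,3) (16,17/3) (16,37/4) (13,16) (7,35/2)]
3. After y ≥ 10: [(7,10) (47/3,10) (13,16) (7,35/2)]
4. After y ≤ 19: [(7,10) (47/3,10) (13,16) (7,35/2)]
5. Canonical ring: [(7,10) (47/3,10) (13,16) (7,35/2)]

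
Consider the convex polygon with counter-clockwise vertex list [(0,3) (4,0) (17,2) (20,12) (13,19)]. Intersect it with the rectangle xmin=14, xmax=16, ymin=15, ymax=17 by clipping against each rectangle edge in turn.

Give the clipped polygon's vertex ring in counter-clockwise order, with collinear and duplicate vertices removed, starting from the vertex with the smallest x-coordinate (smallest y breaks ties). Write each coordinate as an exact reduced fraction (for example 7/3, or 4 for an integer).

1. After x ≥ 14: [(14,20/13) (17,2) (20,12) (14,18)]
2. After x ≤ 16: [(14,20/13) (16,24/13) (16,16) (14,18)]
3. After y ≥ 15: [(14,15) (16,15) (16,16) (14,18)]
4. After y ≤ 17: [(14,17) (14,15) (16,15) (16,16) (15,17)]
5. Canonical ring: [(14,15) (16,15) (16,16) (15,17) (14,17)]

Clipped polygon: [(14,15) (16,15) (16,16) (15,17) (14,17)]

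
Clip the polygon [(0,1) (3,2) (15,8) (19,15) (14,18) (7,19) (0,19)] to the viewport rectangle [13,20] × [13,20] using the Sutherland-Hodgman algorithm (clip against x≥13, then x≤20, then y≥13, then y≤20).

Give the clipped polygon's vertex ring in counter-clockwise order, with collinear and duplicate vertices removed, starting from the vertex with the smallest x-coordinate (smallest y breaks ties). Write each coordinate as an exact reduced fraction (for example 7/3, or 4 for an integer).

Clipped polygon: [(13,13) (125/7,13) (19,15) (14,18) (13,127/7)]

1. After x ≥ 13: [(13,7) (15,8) (19,15) (14,18) (13,127/7)]
2. After x ≤ 20: [(13,7) (15,8) (19,15) (14,18) (13,127/7)]
3. After y ≥ 13: [(13,13) (125/7,13) (19,15) (14,18) (13,127/7)]
4. After y ≤ 20: [(13,13) (125/7,13) (19,15) (14,18) (13,127/7)]
5. Canonical ring: [(13,13) (125/7,13) (19,15) (14,18) (13,127/7)]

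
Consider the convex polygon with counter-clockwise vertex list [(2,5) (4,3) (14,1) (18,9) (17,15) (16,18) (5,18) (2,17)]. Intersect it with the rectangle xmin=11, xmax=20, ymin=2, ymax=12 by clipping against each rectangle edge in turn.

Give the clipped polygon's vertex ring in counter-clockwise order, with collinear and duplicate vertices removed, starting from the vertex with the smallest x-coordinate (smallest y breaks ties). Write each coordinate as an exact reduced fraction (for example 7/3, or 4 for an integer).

Clipped polygon: [(11,2) (29/2,2) (18,9) (35/2,12) (11,12)]

1. After x ≥ 11: [(11,8/5) (14,1) (18,9) (17,15) (16,18) (11,18)]
2. After x ≤ 20: [(11,8/5) (14,1) (18,9) (17,15) (16,18) (11,18)]
3. After y ≥ 2: [(11,2) (29/2,2) (18,9) (17,15) (16,18) (11,18)]
4. After y ≤ 12: [(11,12) (11,2) (29/2,2) (18,9) (35/2,12)]
5. Canonical ring: [(11,2) (29/2,2) (18,9) (35/2,12) (11,12)]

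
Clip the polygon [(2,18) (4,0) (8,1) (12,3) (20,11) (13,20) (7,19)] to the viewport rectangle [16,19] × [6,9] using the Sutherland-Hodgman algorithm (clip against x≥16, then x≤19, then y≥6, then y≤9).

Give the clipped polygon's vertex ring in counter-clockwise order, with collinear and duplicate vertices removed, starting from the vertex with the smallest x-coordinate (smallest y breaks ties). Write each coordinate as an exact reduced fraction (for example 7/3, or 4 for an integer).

1. After x ≥ 16: [(16,7) (20,11) (16,113/7)]
2. After x ≤ 19: [(16,7) (19,10) (19,86/7) (16,113/7)]
3. After y ≥ 6: [(16,7) (19,10) (19,86/7) (16,113/7)]
4. After y ≤ 9: [(16,9) (16,7) (18,9)]
5. Canonical ring: [(16,7) (18,9) (16,9)]

Clipped polygon: [(16,7) (18,9) (16,9)]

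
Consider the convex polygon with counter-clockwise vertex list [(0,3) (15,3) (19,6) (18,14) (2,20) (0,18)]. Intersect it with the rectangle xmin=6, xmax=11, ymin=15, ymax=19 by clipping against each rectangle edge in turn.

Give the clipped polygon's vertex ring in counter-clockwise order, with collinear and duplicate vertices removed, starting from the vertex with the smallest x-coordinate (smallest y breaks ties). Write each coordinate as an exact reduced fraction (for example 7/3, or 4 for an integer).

Clipped polygon: [(6,15) (11,15) (11,133/8) (6,37/2)]

1. After x ≥ 6: [(6,3) (15,3) (19,6) (18,14) (6,37/2)]
2. After x ≤ 11: [(6,3) (11,3) (11,133/8) (6,37/2)]
3. After y ≥ 15: [(6,15) (11,15) (11,133/8) (6,37/2)]
4. After y ≤ 19: [(6,15) (11,15) (11,133/8) (6,37/2)]
5. Canonical ring: [(6,15) (11,15) (11,133/8) (6,37/2)]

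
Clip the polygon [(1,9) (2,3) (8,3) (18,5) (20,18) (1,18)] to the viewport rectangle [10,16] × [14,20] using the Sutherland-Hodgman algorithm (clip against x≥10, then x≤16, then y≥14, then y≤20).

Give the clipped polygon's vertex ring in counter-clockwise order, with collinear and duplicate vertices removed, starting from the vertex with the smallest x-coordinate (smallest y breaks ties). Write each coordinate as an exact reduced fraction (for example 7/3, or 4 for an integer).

1. After x ≥ 10: [(10,17/5) (18,5) (20,18) (10,18)]
2. After x ≤ 16: [(10,17/5) (16,23/5) (16,18) (10,18)]
3. After y ≥ 14: [(10,14) (16,14) (16,18) (10,18)]
4. After y ≤ 20: [(10,14) (16,14) (16,18) (10,18)]
5. Canonical ring: [(10,14) (16,14) (16,18) (10,18)]

Clipped polygon: [(10,14) (16,14) (16,18) (10,18)]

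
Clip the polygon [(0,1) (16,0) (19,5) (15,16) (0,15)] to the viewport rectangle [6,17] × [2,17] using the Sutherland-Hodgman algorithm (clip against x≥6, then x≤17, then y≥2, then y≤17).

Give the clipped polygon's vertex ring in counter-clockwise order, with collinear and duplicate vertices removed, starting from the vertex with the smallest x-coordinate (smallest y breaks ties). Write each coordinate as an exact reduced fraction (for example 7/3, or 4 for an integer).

Clipped polygon: [(6,2) (17,2) (17,21/2) (15,16) (6,77/5)]

1. After x ≥ 6: [(6,5/8) (16,0) (19,5) (15,16) (6,77/5)]
2. After x ≤ 17: [(6,5/8) (16,0) (17,5/3) (17,21/2) (15,16) (6,77/5)]
3. After y ≥ 2: [(6,2) (17,2) (17,21/2) (15,16) (6,77/5)]
4. After y ≤ 17: [(6,2) (17,2) (17,21/2) (15,16) (6,77/5)]
5. Canonical ring: [(6,2) (17,2) (17,21/2) (15,16) (6,77/5)]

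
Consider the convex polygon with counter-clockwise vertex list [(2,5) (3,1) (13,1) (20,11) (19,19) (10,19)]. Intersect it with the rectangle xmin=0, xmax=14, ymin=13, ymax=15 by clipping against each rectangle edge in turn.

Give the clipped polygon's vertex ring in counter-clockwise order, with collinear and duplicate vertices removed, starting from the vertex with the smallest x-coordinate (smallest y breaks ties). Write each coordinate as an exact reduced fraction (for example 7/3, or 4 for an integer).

1. After x ≥ 0: [(2,5) (3,1) (13,1) (20,11) (19,19) (10,19)]
2. After x ≤ 14: [(2,5) (3,1) (13,1) (14,17/7) (14,19) (10,19)]
3. After y ≥ 13: [(46/7,13) (14,13) (14,19) (10,19)]
4. After y ≤ 15: [(54/7,15) (46/7,13) (14,13) (14,15)]
5. Canonical ring: [(46/7,13) (14,13) (14,15) (54/7,15)]

Clipped polygon: [(46/7,13) (14,13) (14,15) (54/7,15)]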